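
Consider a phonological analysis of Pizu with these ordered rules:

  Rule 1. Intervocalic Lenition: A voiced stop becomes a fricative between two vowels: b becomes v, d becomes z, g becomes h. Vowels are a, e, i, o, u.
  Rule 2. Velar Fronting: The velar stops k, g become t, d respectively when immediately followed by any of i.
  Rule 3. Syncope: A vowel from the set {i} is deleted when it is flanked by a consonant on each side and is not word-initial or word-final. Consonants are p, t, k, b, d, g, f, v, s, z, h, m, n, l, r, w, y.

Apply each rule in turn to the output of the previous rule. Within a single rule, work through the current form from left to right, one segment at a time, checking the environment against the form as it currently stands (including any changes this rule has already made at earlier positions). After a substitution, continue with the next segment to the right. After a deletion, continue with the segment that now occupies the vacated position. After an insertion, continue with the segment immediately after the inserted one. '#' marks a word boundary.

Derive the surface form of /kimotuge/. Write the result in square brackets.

Rule 1 Intervocalic Lenition: [kimotuge] → [kimotuhe]
Rule 2 Velar Fronting: [kimotuhe] → [timotuhe]
Rule 3 Syncope: [timotuhe] → [tmotuhe]

[tmotuhe]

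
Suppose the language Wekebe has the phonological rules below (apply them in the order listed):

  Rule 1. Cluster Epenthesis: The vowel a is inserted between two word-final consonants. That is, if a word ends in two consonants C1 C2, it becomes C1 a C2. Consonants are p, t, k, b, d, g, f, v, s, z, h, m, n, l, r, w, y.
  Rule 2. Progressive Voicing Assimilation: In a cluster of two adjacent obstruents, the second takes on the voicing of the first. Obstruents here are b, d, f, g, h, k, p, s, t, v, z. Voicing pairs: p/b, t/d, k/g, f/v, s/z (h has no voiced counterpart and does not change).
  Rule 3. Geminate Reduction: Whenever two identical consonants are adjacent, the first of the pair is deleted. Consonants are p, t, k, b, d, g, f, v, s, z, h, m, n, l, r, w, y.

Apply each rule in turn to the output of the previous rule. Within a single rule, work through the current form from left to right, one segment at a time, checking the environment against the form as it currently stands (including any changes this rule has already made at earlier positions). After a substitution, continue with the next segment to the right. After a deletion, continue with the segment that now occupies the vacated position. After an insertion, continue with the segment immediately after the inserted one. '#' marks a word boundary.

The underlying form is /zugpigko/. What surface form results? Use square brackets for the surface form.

Rule 1 Cluster Epenthesis: no change — [zugpigko]
Rule 2 Progressive Voicing Assimilation: [zugpigko] → [zugbiggo]
Rule 3 Geminate Reduction: [zugbiggo] → [zugbigo]

[zugbigo]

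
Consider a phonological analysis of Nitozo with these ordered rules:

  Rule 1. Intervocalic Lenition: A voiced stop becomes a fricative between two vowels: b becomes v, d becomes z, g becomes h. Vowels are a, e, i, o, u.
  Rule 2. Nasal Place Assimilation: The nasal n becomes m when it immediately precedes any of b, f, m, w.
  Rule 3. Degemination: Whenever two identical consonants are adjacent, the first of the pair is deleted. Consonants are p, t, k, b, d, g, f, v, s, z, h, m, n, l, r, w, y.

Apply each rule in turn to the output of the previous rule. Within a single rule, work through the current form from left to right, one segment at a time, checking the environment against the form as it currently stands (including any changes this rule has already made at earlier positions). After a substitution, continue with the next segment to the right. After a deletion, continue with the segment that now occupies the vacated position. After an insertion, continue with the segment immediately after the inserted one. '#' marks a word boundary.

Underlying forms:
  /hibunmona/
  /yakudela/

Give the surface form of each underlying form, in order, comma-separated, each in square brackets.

/hibunmona/:
  Rule 1 Intervocalic Lenition: [hibunmona] → [hivunmona]
  Rule 2 Nasal Place Assimilation: [hivunmona] → [hivummona]
  Rule 3 Degemination: [hivummona] → [hivumona]
/yakudela/:
  Rule 1 Intervocalic Lenition: [yakudela] → [yakuzela]
  Rule 2 Nasal Place Assimilation: no change — [yakuzela]
  Rule 3 Degemination: no change — [yakuzela]

[hivumona], [yakuzela]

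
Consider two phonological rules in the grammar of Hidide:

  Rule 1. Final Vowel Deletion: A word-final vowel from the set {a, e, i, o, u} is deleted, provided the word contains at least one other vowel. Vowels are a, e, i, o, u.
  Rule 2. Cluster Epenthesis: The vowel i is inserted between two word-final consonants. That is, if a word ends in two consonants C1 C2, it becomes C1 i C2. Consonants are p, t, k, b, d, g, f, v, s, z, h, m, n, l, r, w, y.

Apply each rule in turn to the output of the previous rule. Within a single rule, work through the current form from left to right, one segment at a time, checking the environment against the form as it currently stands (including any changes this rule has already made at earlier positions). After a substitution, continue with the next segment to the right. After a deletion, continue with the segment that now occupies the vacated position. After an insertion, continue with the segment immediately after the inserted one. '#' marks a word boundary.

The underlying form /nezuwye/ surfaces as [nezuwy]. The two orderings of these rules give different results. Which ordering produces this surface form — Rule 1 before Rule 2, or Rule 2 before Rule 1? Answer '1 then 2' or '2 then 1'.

2 then 1

Order 1 then 2:
  1 Final Vowel Deletion: [nezuwye] → [nezuwy]
  2 Cluster Epenthesis: [nezuwy] → [nezuwiy]
  result: [nezuwiy]
Order 2 then 1:
  2 Cluster Epenthesis: no change — [nezuwye]
  1 Final Vowel Deletion: [nezuwye] → [nezuwy]
  result: [nezuwy]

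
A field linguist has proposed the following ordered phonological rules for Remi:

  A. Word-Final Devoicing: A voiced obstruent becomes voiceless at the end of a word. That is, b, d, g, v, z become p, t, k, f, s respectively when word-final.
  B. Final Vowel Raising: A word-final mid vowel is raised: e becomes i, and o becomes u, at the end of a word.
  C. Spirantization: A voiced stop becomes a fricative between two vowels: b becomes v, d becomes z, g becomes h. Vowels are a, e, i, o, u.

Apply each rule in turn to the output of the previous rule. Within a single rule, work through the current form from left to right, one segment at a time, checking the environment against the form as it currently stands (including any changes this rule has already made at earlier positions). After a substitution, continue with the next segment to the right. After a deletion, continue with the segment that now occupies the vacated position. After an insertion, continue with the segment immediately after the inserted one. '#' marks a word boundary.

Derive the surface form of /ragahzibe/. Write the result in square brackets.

[rahahzivi]

A Word-Final Devoicing: no change — [ragahzibe]
B Final Vowel Raising: [ragahzibe] → [ragahzibi]
C Spirantization: [ragahzibi] → [rahahzivi]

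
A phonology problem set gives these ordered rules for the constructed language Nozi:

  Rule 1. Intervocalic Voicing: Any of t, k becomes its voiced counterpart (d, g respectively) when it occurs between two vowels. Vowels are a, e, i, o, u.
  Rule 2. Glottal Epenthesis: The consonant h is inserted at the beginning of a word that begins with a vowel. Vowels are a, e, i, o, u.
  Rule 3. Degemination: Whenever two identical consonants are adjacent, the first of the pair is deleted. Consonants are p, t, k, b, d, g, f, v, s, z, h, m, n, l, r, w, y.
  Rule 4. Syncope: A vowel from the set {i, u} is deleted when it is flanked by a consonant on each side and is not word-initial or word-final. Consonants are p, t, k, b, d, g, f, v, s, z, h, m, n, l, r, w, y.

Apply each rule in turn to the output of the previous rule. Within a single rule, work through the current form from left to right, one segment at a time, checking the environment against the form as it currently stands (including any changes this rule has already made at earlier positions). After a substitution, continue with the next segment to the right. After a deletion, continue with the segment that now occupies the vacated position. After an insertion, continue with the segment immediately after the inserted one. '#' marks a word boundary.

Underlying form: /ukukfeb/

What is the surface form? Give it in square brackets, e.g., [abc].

Rule 1 Intervocalic Voicing: [ukukfeb] → [ugukfeb]
Rule 2 Glottal Epenthesis: [ugukfeb] → [hugukfeb]
Rule 3 Degemination: no change — [hugukfeb]
Rule 4 Syncope: [hugukfeb] → [hgkfeb]

[hgkfeb]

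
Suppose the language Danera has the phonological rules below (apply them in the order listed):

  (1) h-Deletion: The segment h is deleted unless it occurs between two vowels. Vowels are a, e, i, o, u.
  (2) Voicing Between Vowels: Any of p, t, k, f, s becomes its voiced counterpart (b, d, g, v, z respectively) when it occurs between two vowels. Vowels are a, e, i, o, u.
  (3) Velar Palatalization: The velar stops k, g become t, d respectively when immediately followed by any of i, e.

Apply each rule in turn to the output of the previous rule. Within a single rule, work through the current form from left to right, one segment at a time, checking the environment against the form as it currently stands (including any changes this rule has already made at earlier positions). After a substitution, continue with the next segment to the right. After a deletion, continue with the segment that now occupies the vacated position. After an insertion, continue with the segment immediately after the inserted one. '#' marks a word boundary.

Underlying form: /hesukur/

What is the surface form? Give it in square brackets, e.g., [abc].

(1) h-Deletion: [hesukur] → [esukur]
(2) Voicing Between Vowels: [esukur] → [ezugur]
(3) Velar Palatalization: no change — [ezugur]

[ezugur]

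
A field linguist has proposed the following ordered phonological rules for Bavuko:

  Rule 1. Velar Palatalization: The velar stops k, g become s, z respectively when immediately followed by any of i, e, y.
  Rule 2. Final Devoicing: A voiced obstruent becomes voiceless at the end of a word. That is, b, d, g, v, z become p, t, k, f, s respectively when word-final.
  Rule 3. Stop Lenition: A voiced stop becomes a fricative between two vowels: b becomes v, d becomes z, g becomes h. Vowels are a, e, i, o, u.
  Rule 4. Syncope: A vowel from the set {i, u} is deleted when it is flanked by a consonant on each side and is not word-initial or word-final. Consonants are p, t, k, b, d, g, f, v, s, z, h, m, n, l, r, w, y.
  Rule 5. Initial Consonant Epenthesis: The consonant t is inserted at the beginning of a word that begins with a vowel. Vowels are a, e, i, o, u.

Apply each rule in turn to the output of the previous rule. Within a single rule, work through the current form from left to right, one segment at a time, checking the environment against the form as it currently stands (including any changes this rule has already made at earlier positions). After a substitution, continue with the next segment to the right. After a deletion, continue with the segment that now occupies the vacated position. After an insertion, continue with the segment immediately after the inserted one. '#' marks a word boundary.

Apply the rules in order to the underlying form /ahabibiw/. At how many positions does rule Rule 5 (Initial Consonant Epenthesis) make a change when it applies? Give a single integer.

1

Rule 1 Velar Palatalization: no change — [ahabibiw]
Rule 2 Final Devoicing: no change — [ahabibiw]
Rule 3 Stop Lenition: [ahabibiw] → [ahaviviw]
Rule 4 Syncope: [ahaviviw] → [ahavvw]
Rule 5 Initial Consonant Epenthesis: [ahavvw] → [tahavvw]
Rule Rule 5 changed 1 position(s).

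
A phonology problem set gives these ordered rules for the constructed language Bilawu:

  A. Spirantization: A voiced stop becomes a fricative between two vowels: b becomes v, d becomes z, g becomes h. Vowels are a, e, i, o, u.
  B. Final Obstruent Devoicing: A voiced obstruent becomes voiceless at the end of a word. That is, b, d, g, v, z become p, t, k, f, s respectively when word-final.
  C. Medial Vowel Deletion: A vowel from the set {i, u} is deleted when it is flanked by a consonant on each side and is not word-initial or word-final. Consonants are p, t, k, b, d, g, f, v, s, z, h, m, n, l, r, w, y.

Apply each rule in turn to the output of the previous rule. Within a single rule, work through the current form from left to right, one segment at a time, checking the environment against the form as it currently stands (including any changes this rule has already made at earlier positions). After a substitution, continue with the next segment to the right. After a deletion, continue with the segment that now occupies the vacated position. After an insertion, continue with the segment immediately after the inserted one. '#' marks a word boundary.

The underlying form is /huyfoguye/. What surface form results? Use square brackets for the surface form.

[hyfohye]

A Spirantization: [huyfoguye] → [huyfohuye]
B Final Obstruent Devoicing: no change — [huyfohuye]
C Medial Vowel Deletion: [huyfohuye] → [hyfohye]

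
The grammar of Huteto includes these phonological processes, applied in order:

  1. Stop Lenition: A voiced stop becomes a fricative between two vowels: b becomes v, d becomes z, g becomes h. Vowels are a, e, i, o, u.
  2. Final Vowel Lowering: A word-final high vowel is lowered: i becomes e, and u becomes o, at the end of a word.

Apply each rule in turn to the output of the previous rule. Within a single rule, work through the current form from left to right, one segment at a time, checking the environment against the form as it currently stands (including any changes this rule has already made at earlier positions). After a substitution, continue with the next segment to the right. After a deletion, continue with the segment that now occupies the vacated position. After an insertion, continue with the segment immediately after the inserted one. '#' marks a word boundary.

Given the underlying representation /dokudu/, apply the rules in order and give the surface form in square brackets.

1 Stop Lenition: [dokudu] → [dokuzu]
2 Final Vowel Lowering: [dokuzu] → [dokuzo]

[dokuzo]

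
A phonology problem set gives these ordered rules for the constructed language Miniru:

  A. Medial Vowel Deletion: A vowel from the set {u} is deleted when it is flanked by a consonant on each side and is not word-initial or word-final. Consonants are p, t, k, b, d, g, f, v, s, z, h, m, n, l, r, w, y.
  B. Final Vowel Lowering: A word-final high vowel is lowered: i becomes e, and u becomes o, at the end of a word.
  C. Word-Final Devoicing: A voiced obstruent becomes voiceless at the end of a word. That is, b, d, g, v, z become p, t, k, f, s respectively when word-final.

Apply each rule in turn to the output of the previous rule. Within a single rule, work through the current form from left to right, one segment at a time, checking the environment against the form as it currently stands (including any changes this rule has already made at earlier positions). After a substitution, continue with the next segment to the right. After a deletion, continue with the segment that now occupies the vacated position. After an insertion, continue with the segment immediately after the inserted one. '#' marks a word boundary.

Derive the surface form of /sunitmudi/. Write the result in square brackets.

A Medial Vowel Deletion: [sunitmudi] → [snitmdi]
B Final Vowel Lowering: [snitmdi] → [snitmde]
C Word-Final Devoicing: no change — [snitmde]

[snitmde]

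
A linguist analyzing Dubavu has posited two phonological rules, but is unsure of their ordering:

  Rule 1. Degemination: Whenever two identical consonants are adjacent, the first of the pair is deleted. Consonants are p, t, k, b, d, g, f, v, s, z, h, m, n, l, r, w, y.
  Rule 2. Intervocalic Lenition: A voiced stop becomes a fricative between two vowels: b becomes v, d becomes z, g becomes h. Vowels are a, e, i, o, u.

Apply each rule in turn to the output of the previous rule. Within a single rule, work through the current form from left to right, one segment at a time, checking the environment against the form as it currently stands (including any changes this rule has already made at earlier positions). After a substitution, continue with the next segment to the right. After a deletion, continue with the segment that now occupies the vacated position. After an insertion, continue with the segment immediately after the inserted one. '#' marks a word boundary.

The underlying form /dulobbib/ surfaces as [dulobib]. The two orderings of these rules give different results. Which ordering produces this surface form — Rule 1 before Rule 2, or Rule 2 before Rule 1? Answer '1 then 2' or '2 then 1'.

Order 1 then 2:
  1 Degemination: [dulobbib] → [dulobib]
  2 Intervocalic Lenition: [dulobib] → [dulovib]
  result: [dulovib]
Order 2 then 1:
  2 Intervocalic Lenition: no change — [dulobbib]
  1 Degemination: [dulobbib] → [dulobib]
  result: [dulobib]

2 then 1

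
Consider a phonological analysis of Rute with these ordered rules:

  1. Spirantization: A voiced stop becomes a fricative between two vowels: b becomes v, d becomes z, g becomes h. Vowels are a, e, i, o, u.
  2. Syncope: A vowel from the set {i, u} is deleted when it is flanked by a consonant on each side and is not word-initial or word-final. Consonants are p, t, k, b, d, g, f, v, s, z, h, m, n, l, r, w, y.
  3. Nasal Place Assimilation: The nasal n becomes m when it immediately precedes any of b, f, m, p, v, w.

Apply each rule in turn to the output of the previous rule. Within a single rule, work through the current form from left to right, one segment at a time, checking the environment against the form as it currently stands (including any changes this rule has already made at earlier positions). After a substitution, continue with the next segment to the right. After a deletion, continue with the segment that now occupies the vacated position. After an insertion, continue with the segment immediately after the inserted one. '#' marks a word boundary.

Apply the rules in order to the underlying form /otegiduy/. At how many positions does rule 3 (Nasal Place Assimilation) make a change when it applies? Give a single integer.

1 Spirantization: [otegiduy] → [otehizuy]
2 Syncope: [otehizuy] → [otehzy]
3 Nasal Place Assimilation: no change — [otehzy]
Rule 3 changed 0 position(s).

0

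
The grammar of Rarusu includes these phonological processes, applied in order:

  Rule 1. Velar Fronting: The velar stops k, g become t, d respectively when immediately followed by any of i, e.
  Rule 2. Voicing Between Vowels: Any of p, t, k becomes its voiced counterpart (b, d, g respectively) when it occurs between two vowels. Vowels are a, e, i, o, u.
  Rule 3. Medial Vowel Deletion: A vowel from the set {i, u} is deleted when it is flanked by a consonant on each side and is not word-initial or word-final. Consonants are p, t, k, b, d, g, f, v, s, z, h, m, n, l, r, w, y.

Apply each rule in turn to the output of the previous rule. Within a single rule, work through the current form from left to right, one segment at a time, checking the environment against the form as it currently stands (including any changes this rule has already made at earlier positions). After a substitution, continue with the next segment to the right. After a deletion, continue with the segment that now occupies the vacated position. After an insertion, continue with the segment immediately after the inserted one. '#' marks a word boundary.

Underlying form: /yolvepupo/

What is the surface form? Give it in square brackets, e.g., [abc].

[yolvebbo]

Rule 1 Velar Fronting: no change — [yolvepupo]
Rule 2 Voicing Between Vowels: [yolvepupo] → [yolvebubo]
Rule 3 Medial Vowel Deletion: [yolvebubo] → [yolvebbo]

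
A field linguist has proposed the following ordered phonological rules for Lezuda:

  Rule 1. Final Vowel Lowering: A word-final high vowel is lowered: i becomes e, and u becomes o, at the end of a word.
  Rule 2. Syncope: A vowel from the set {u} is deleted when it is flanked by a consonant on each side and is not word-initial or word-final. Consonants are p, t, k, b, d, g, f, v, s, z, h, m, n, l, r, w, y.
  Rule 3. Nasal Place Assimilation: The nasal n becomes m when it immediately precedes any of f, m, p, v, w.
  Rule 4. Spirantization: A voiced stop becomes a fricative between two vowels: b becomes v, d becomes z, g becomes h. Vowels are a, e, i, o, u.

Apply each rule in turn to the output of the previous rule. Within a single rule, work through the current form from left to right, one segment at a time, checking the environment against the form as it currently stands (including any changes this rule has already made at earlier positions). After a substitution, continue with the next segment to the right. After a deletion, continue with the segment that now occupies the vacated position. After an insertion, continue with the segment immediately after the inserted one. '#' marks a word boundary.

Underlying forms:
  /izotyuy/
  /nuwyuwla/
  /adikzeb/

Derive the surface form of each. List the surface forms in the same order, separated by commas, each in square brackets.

/izotyuy/:
  Rule 1 Final Vowel Lowering: no change — [izotyuy]
  Rule 2 Syncope: [izotyuy] → [izotyy]
  Rule 3 Nasal Place Assimilation: no change — [izotyy]
  Rule 4 Spirantization: no change — [izotyy]
/nuwyuwla/:
  Rule 1 Final Vowel Lowering: no change — [nuwyuwla]
  Rule 2 Syncope: [nuwyuwla] → [nwywla]
  Rule 3 Nasal Place Assimilation: [nwywla] → [mwywla]
  Rule 4 Spirantization: no change — [mwywla]
/adikzeb/:
  Rule 1 Final Vowel Lowering: no change — [adikzeb]
  Rule 2 Syncope: no change — [adikzeb]
  Rule 3 Nasal Place Assimilation: no change — [adikzeb]
  Rule 4 Spirantization: [adikzeb] → [azikzeb]

[izotyy], [mwywla], [azikzeb]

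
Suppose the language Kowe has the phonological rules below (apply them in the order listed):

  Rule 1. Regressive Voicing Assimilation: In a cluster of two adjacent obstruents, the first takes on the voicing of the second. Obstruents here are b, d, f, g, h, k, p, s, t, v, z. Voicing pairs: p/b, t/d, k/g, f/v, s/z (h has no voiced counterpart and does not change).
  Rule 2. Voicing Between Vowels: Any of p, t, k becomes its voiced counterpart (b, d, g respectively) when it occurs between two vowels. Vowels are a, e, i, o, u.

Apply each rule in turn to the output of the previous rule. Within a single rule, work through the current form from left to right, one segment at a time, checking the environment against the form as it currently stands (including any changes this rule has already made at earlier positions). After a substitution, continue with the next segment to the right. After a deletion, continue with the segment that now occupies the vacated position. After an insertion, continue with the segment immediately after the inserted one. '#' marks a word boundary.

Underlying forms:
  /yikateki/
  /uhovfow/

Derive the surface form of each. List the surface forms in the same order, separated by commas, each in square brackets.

[yigadegi], [uhoffow]

/yikateki/:
  Rule 1 Regressive Voicing Assimilation: no change — [yikateki]
  Rule 2 Voicing Between Vowels: [yikateki] → [yigadegi]
/uhovfow/:
  Rule 1 Regressive Voicing Assimilation: [uhovfow] → [uhoffow]
  Rule 2 Voicing Between Vowels: no change — [uhoffow]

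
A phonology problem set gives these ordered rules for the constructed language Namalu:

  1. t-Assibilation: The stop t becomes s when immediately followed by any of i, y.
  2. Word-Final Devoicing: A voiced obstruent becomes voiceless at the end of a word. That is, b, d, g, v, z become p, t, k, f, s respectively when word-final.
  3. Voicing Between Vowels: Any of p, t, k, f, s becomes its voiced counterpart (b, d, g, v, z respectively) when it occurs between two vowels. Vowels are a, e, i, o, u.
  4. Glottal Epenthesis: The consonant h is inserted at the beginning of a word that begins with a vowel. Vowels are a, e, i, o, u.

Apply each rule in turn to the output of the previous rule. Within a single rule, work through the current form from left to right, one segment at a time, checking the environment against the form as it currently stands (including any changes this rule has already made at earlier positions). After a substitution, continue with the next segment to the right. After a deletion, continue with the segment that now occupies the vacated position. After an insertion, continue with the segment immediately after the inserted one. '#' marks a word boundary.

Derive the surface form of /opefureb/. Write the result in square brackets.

1 t-Assibilation: no change — [opefureb]
2 Word-Final Devoicing: [opefureb] → [opefurep]
3 Voicing Between Vowels: [opefurep] → [obevurep]
4 Glottal Epenthesis: [obevurep] → [hobevurep]

[hobevurep]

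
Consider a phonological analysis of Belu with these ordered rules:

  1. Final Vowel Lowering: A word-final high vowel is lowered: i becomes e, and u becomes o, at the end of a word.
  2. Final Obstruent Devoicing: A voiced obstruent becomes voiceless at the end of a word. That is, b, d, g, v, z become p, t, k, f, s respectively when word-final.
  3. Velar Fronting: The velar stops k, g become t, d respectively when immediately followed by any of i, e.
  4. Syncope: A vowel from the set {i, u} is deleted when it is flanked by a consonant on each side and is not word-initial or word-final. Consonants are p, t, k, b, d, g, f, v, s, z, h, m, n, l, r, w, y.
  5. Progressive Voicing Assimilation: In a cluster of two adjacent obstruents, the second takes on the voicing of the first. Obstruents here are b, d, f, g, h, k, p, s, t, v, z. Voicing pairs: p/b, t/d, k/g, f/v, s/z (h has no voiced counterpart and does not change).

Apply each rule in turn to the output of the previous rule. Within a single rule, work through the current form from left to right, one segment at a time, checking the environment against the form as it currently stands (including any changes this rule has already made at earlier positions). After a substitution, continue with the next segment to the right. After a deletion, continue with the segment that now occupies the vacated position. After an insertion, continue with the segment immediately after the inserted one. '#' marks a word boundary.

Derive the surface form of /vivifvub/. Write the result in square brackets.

[vvvvb]

1 Final Vowel Lowering: no change — [vivifvub]
2 Final Obstruent Devoicing: [vivifvub] → [vivifvup]
3 Velar Fronting: no change — [vivifvup]
4 Syncope: [vivifvup] → [vvfvp]
5 Progressive Voicing Assimilation: [vvfvp] → [vvvvb]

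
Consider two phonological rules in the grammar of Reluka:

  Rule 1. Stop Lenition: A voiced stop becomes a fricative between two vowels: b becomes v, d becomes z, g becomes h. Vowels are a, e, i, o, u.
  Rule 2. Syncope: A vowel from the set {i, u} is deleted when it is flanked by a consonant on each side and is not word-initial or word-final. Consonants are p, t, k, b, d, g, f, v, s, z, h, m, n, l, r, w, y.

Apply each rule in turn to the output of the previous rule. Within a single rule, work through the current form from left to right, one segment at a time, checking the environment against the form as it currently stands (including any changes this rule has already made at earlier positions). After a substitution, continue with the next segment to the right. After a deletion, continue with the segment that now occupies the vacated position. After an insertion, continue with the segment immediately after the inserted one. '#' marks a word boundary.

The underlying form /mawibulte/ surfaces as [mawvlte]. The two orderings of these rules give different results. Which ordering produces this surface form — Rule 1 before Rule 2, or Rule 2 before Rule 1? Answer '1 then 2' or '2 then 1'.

1 then 2

Order 1 then 2:
  1 Stop Lenition: [mawibulte] → [mawivulte]
  2 Syncope: [mawivulte] → [mawvlte]
  result: [mawvlte]
Order 2 then 1:
  2 Syncope: [mawibulte] → [mawblte]
  1 Stop Lenition: no change — [mawblte]
  result: [mawblte]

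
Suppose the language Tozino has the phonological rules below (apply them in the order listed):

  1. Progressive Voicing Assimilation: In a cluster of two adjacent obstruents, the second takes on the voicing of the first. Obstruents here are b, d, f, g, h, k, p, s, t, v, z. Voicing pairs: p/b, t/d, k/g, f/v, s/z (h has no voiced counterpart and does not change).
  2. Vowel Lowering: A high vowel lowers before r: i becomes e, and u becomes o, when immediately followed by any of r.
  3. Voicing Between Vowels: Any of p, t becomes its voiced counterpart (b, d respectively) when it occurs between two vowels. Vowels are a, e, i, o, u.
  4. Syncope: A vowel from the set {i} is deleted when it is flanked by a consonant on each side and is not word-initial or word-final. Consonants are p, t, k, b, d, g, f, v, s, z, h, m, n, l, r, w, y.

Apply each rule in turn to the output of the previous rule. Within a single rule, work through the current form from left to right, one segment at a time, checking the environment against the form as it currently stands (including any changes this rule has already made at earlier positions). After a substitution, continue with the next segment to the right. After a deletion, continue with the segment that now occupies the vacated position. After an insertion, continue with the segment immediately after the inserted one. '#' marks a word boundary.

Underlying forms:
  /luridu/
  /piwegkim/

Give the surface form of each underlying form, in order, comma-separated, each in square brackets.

[lordu], [pweggm]

/luridu/:
  1 Progressive Voicing Assimilation: no change — [luridu]
  2 Vowel Lowering: [luridu] → [loridu]
  3 Voicing Between Vowels: no change — [loridu]
  4 Syncope: [loridu] → [lordu]
/piwegkim/:
  1 Progressive Voicing Assimilation: [piwegkim] → [piweggim]
  2 Vowel Lowering: no change — [piweggim]
  3 Voicing Between Vowels: no change — [piweggim]
  4 Syncope: [piweggim] → [pweggm]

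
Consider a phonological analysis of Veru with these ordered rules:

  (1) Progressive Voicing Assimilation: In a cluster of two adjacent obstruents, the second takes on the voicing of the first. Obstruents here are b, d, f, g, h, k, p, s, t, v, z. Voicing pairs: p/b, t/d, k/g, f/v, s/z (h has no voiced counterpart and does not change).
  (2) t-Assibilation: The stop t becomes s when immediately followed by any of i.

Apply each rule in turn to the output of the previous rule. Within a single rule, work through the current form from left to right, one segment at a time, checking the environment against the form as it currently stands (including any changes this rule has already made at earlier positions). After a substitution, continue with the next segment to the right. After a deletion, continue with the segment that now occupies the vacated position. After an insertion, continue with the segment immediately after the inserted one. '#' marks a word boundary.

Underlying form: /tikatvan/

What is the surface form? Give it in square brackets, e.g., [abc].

(1) Progressive Voicing Assimilation: [tikatvan] → [tikatfan]
(2) t-Assibilation: [tikatfan] → [sikatfan]

[sikatfan]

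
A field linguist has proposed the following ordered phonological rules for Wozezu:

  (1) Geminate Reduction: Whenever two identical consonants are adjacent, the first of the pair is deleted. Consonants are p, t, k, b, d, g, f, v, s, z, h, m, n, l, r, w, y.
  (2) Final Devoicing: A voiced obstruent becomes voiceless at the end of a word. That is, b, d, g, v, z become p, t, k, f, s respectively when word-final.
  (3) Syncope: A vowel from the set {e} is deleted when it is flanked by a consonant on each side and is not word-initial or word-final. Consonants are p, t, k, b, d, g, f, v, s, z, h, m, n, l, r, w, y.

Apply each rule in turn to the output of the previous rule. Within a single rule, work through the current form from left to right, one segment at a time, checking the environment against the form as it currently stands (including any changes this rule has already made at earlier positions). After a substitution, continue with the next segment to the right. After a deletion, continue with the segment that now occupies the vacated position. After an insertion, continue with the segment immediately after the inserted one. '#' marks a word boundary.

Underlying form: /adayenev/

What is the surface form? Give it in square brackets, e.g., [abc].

[adaynf]

(1) Geminate Reduction: no change — [adayenev]
(2) Final Devoicing: [adayenev] → [adayenef]
(3) Syncope: [adayenef] → [adaynf]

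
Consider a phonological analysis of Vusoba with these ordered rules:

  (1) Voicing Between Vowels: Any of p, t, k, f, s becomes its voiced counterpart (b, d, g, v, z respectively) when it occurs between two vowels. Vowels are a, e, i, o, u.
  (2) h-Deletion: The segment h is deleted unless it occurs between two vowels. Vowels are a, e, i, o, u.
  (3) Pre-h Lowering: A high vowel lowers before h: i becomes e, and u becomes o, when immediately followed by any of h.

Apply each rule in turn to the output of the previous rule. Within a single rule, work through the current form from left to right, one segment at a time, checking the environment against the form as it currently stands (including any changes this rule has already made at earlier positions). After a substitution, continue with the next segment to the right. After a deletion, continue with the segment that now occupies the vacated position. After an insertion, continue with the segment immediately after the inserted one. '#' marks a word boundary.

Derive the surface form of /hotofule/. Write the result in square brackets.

[odovule]

(1) Voicing Between Vowels: [hotofule] → [hodovule]
(2) h-Deletion: [hodovule] → [odovule]
(3) Pre-h Lowering: no change — [odovule]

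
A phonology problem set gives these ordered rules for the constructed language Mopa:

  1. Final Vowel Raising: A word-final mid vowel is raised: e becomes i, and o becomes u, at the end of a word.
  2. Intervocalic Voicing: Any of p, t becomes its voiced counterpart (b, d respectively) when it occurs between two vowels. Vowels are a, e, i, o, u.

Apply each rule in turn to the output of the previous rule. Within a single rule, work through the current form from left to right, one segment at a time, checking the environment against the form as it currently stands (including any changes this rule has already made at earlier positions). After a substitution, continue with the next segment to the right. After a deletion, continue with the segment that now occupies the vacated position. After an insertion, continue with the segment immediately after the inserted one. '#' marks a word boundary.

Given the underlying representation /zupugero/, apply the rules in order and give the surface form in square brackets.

1 Final Vowel Raising: [zupugero] → [zupugeru]
2 Intervocalic Voicing: [zupugeru] → [zubugeru]

[zubugeru]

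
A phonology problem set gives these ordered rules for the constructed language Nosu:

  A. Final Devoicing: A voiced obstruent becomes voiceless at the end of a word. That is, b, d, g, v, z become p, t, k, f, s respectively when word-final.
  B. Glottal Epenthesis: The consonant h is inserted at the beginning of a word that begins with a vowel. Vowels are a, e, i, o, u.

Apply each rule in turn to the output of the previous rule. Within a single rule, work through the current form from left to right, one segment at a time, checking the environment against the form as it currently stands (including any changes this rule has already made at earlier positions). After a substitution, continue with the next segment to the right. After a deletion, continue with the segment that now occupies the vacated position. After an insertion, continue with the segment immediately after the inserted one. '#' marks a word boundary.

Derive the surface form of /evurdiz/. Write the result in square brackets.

[hevurdis]

A Final Devoicing: [evurdiz] → [evurdis]
B Glottal Epenthesis: [evurdis] → [hevurdis]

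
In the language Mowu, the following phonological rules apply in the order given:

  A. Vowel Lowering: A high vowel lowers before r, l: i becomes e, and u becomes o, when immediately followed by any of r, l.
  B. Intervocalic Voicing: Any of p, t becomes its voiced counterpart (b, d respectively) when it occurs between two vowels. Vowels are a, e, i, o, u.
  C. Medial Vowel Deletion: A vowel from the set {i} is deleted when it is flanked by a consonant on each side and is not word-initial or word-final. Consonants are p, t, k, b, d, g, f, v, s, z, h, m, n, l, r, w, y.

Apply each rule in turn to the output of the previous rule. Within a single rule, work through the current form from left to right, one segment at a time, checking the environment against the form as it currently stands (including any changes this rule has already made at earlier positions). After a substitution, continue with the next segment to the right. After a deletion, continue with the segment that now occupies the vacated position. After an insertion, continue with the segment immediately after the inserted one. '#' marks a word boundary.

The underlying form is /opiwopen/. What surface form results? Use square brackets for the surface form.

A Vowel Lowering: no change — [opiwopen]
B Intervocalic Voicing: [opiwopen] → [obiwoben]
C Medial Vowel Deletion: [obiwoben] → [obwoben]

[obwoben]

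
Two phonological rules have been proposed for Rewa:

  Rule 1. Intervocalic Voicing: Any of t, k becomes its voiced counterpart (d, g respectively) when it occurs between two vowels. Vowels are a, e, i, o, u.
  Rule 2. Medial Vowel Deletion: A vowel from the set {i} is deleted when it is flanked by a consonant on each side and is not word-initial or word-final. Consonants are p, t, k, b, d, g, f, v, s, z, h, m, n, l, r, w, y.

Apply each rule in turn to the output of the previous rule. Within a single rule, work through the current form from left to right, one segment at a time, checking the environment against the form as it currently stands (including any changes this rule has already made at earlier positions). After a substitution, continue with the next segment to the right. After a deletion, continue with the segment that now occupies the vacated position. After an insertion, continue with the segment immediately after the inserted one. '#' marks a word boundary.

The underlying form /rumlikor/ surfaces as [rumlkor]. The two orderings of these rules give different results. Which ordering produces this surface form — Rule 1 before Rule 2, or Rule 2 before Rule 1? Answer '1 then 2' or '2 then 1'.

Order 1 then 2:
  1 Intervocalic Voicing: [rumlikor] → [rumligor]
  2 Medial Vowel Deletion: [rumligor] → [rumlgor]
  result: [rumlgor]
Order 2 then 1:
  2 Medial Vowel Deletion: [rumlikor] → [rumlkor]
  1 Intervocalic Voicing: no change — [rumlkor]
  result: [rumlkor]

2 then 1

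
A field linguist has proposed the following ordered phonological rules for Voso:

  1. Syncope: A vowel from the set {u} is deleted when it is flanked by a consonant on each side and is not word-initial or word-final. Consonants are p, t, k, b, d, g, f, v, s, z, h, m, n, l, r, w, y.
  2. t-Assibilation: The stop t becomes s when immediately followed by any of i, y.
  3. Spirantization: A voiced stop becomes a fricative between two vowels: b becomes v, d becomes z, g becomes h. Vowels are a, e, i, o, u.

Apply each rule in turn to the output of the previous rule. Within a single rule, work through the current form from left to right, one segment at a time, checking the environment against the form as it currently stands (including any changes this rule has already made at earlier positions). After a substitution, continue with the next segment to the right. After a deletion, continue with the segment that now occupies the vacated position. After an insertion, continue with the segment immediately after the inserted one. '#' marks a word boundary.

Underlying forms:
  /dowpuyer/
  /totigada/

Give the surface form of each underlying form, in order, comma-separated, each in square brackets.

[dowpyer], [tosihaza]

/dowpuyer/:
  1 Syncope: [dowpuyer] → [dowpyer]
  2 t-Assibilation: no change — [dowpyer]
  3 Spirantization: no change — [dowpyer]
/totigada/:
  1 Syncope: no change — [totigada]
  2 t-Assibilation: [totigada] → [tosigada]
  3 Spirantization: [tosigada] → [tosihaza]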